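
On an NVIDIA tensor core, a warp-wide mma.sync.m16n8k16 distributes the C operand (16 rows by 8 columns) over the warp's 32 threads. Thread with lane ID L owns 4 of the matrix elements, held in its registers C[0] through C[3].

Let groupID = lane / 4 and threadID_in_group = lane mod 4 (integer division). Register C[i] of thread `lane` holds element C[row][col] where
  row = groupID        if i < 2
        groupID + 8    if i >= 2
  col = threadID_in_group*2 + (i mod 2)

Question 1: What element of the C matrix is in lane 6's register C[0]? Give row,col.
lane 6=>6/4=1, 6 mod 4=2
i=0  r:1+0=>1  c:2·2+0=>4

1,4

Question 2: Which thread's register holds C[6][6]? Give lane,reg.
r=6->g=6,rb=0  c=6->t=3,b0=0
L=6*4+3=27  i=0*2+0=0

27,0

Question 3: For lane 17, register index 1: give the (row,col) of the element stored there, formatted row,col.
4,3

lane 17: gid=4 (17/4), tid=1 (17%4)
i=1: r=4+0=4, c=1*2+1=3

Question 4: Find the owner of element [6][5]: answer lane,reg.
r:6=>grp=6,rB=0  c:5=>tig=2,lo=1
L=6*4+2=26  i=0*2+1=1

26,1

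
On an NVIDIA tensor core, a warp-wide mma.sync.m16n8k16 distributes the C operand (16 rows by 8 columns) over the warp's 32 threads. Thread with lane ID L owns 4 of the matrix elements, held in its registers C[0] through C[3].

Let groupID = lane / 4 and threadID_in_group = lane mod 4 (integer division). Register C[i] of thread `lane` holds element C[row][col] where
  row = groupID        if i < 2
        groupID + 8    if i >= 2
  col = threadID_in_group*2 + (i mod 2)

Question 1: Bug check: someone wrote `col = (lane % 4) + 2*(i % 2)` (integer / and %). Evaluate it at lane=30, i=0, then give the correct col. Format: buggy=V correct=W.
buggy=2 correct=4

`(lane % 4) + 2*(i % 2)`[30,0]=>2
L=30=>grp=30>>2=7, tig=30&3=2
[0]=>row 7+0=7  col 2·2+0=4
col: 2 vs 4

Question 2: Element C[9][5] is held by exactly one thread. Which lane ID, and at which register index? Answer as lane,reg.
6,3

r=9→G=1,rhi=1  c=5→T=2,p=1
L=1*4+2=6  i=1*2+1=3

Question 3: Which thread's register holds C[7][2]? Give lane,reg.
r=7->g=7,rb=0  c=2->t=1,b0=0
L=7*4+1=29  i=0*2+0=0

29,0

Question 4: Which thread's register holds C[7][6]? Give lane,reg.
31,0

r=7⇒gr=7,Rb=0  c=6⇒th=3,odd=0
L=7*4+3=31  i=0*2+0=0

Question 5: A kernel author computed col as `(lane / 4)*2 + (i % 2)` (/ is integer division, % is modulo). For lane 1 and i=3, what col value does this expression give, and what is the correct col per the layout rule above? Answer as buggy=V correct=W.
`(lane / 4)*2 + (i % 2)`[1,3]->1
lane 1->1/4=0, 1 mod 4=1
i=3  r:0+8->8  c:2·1+1->3
col: 1 vs 3

buggy=1 correct=3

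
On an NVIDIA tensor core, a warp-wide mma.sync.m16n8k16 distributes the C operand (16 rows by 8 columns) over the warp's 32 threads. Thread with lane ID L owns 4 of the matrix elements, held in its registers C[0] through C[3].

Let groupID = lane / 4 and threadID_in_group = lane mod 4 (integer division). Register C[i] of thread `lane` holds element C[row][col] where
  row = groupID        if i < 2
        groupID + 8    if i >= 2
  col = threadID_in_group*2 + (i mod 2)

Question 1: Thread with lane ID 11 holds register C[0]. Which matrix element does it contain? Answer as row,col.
11: g=2,t=3
[0] (2+0,3*2+0) = (2,6)

2,6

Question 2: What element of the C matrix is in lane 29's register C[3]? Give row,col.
15,3

lane 29: gid=7 (29/4), tid=1 (29%4)
i=3: r=7+8=15, c=1*2+1=3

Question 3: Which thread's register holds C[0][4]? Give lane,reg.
r: 0->gid=0,r8=0  c: 4->tid=2,i&1=0
L=0*4+2=2  i=0*2+0=0

2,0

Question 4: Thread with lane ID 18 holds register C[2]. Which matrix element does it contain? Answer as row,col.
18: gid=4,tid=2
[2] (4+8,2*2+0) = (12,4)

12,4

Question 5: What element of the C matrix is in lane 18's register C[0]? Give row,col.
lane 18=>18/4=4, 18 mod 4=2
i=0  r:4+0=>4  c:2·2+0=>4

4,4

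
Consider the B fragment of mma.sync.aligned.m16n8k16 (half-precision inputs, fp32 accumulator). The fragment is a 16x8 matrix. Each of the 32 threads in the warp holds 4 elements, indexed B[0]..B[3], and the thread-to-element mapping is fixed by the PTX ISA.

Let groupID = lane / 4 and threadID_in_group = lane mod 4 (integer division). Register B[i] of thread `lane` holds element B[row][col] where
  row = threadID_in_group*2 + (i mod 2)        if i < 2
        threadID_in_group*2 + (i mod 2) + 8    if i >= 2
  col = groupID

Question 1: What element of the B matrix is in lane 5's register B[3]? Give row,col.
11,1

lane 5: gid=1 (5/4), tid=1 (5%4)
i=3: r=1*2+1+8=11, c=gid=1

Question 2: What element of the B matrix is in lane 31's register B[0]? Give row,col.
6,7

lane 31: grp=7 (31/4), tig=3 (31%4)
i=0: r=3*2+0+0=6, c=grp=7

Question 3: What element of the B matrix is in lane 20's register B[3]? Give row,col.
9,5

L=20→G=20>>2=5, T=20&3=0
[3]→row 0·2+1+8=9  col G=5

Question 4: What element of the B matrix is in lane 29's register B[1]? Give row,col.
L=29⇒gr=29>>2=7, th=29&3=1
[1]⇒row 1·2+1+0=3  col gr=7

3,7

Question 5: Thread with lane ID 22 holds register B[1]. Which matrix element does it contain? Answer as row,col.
5,5

lane 22: grp=5 (22/4), tig=2 (22%4)
i=1: r=2*2+1+0=5, c=grp=5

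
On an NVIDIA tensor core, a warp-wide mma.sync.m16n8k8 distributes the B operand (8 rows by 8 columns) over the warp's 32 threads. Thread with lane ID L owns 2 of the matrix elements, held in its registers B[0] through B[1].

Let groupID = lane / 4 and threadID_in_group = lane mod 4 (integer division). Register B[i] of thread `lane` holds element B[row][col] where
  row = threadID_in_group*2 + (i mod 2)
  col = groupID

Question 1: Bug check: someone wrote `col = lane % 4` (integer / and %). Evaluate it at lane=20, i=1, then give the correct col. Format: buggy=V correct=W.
buggy=0 correct=5

`lane % 4`[20,1]→0
L=20→G=20>>2=5, T=20&3=0
[1]→row 0·2+1=1  col G=5
col: 0 vs 5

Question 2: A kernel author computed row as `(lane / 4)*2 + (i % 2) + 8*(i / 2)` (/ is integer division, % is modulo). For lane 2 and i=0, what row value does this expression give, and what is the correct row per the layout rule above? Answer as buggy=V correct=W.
buggy=0 correct=4

`(lane / 4)*2 + (i % 2) + 8*(i / 2)`[2,0]=>0
lane 2=>2/4=0, 2 mod 4=2
i=0  r:2·2+0=>4  c:0
row: 0 vs 4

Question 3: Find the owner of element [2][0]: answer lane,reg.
c:0=>grp=0  r:2=>tig=1,lo=0
L=0*4+1=1  i=0=0

1,0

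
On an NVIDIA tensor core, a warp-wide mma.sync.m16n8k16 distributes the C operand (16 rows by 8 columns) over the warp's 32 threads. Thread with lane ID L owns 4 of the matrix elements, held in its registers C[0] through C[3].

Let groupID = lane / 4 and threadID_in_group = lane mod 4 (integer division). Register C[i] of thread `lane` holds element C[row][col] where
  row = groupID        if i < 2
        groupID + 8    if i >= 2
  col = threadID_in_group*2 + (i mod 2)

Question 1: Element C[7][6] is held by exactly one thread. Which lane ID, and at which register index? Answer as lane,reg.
31,0

r:7=>grp=7,rB=0  c:6=>tig=3,lo=0
L=7*4+3=31  i=0*2+0=0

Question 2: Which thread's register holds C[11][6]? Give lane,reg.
r=11→G=3,rhi=1  c=6→T=3,p=0
L=3*4+3=15  i=1*2+0=2

15,2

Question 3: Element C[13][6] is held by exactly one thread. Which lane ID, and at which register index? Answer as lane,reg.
r=13→G=5,rhi=1  c=6→T=3,p=0
L=5*4+3=23  i=1*2+0=2

23,2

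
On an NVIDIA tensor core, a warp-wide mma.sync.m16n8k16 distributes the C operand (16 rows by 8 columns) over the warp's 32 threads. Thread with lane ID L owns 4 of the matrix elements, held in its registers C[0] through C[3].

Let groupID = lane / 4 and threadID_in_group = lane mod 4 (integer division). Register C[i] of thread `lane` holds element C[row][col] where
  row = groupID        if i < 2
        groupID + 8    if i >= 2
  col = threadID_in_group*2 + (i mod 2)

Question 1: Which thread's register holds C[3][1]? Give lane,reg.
12,1

r=3⇒gr=3,Rb=0  c=1⇒th=0,odd=1
L=3*4+0=12  i=0*2+1=1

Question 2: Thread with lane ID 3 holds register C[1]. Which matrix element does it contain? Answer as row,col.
0,7

3: gr=0,th=3
[1] (0+0,3*2+1) = (0,7)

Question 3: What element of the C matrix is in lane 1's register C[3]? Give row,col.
lane 1: gr=0 (1/4), th=1 (1%4)
i=3: r=0+8=8, c=1*2+1=3

8,3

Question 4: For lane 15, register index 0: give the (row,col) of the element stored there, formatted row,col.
3,6

lane 15: gr=3 (15/4), th=3 (15%4)
i=0: r=3+0=3, c=3*2+0=6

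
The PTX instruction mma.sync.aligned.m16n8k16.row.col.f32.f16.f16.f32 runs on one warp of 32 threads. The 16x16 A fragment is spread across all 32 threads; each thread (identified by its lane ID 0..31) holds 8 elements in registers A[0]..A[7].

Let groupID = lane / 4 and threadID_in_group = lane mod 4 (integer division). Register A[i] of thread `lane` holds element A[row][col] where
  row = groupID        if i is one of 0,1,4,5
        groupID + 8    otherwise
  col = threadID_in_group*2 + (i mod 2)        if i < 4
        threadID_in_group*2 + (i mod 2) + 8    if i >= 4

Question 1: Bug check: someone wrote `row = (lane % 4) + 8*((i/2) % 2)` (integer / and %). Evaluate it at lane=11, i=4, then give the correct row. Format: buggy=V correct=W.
buggy=3 correct=2

`(lane % 4) + 8*((i/2) % 2)`[11,4]=>3
lane 11=>11/4=2, 11 mod 4=3
i=4  r:2+0=>2  c:2·3+0+8=>14
row: 3 vs 2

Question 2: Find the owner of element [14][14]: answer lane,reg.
r=14->g=6,rb=1  c=14->cb=1,t=3,b0=0
L=6*4+3=27  i=1*4+1*2+0=6

27,6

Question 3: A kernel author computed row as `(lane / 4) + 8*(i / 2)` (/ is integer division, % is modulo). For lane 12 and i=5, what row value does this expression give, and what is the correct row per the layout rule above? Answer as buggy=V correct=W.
`(lane / 4) + 8*(i / 2)`[12,5]⇒19
12: gr=3,th=0
[5] (3+0,0*2+1+8) = (3,9)
row: 19 vs 3

buggy=19 correct=3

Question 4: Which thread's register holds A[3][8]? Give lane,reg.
r: 3->gid=3,r8=0  c: 8->c8=1,tid=0,i&1=0
L=3*4+0=12  i=1*4+0*2+0=4

12,4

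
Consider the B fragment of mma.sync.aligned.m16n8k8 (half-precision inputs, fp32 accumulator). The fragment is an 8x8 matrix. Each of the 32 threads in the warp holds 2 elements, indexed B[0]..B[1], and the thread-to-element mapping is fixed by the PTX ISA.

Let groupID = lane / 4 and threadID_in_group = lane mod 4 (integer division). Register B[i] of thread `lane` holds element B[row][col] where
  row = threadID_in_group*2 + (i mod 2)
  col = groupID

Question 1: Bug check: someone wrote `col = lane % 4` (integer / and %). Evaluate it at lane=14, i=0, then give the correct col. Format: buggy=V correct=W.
`lane % 4`[14,0]→2
L=14→G=14>>2=3, T=14&3=2
[0]→row 2·2+0=4  col G=3
col: 2 vs 3

buggy=2 correct=3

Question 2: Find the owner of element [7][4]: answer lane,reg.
c:4=>grp=4  r:7=>tig=3,lo=1
L=4*4+3=19  i=1=1

19,1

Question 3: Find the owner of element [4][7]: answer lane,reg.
30,0

c=7->g=7  r=4->t=2,b0=0
L=7*4+2=30  i=0=0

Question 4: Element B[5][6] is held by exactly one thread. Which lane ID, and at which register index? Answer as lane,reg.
c=6⇒gr=6  r=5⇒th=2,odd=1
L=6*4+2=26  i=1=1

26,1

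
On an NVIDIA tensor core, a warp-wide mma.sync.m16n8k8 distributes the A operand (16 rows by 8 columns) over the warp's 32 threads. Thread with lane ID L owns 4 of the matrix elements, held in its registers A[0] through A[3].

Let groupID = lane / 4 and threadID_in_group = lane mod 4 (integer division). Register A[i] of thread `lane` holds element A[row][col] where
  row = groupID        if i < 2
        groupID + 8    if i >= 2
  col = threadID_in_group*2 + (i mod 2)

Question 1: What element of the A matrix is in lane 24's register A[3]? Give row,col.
L=24->gid=24>>2=6, tid=24&3=0
[3]->row 6+8=14  col 0·2+1=1

14,1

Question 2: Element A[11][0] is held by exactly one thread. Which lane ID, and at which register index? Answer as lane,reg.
12,2

r: 11->gid=3,r8=1  c: 0->tid=0,i&1=0
L=3*4+0=12  i=1*2+0=2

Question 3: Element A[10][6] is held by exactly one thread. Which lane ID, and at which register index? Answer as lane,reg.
r=10⇒gr=2,Rb=1  c=6⇒th=3,odd=0
L=2*4+3=11  i=1*2+0=2

11,2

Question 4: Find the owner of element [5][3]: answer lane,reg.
r=5⇒gr=5,Rb=0  c=3⇒th=1,odd=1
L=5*4+1=21  i=0*2+1=1

21,1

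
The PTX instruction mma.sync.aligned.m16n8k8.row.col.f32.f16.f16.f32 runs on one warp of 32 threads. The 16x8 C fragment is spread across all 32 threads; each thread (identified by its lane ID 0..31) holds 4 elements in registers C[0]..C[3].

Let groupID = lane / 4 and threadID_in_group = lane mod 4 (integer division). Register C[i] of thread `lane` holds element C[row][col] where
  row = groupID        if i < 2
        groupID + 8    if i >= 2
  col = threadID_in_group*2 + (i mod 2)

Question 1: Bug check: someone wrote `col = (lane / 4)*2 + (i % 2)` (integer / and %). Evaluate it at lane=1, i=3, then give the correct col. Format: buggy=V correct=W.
buggy=1 correct=3

`(lane / 4)*2 + (i % 2)`[1,3]→1
1: G=0,T=1
[3] (0+8,1*2+1) = (8,3)
col: 1 vs 3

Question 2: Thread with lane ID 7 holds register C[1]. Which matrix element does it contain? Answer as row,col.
1,7

7: gr=1,th=3
[1] (1+0,3*2+1) = (1,7)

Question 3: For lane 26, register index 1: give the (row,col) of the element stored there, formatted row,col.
L=26->g=26>>2=6, t=26&3=2
[1]->row 6+0=6  col 2·2+1=5

6,5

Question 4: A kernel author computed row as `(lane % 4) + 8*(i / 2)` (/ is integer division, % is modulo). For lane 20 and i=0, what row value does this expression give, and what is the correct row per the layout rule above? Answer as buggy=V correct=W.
buggy=0 correct=5

`(lane % 4) + 8*(i / 2)`[20,0]->0
L=20->gid=20>>2=5, tid=20&3=0
[0]->row 5+0=5  col 0·2+0=0
row: 0 vs 5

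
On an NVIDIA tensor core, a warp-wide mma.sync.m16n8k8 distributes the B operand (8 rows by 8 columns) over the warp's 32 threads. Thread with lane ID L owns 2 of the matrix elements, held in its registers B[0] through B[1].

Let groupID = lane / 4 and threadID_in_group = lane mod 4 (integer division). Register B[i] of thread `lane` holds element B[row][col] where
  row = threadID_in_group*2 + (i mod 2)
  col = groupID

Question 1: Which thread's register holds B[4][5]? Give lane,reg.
22,0

c=5→G=5  r=4→T=2,p=0
L=5*4+2=22  i=0=0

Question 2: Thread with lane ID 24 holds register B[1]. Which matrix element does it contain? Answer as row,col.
1,6

24: G=6,T=0
[1] (0*2+1,6) = (1,6)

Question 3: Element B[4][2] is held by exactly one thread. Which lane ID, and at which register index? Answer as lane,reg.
c=2⇒gr=2  r=4⇒th=2,odd=0
L=2*4+2=10  i=0=0

10,0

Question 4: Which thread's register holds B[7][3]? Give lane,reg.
c=3→G=3  r=7→T=3,p=1
L=3*4+3=15  i=1=1

15,1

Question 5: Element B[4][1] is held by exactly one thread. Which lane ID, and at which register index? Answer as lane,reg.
6,0

c:1=>grp=1  r:4=>tig=2,lo=0
L=1*4+2=6  i=0=0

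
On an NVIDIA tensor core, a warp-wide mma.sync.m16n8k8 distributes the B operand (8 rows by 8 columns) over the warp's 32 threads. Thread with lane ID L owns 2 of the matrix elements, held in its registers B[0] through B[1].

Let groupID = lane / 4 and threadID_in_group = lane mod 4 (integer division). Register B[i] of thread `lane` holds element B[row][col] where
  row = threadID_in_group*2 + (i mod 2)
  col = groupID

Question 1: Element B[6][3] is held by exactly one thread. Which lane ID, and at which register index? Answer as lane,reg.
15,0

c=3->g=3  r=6->t=3,b0=0
L=3*4+3=15  i=0=0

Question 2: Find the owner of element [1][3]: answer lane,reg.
12,1

c:3=>grp=3  r:1=>tig=0,lo=1
L=3*4+0=12  i=1=1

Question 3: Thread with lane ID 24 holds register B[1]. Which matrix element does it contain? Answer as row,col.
lane 24⇒24/4=6, 24 mod 4=0
i=1  r:2·0+1⇒1  c:6

1,6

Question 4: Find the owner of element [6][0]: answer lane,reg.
c=0⇒gr=0  r=6⇒th=3,odd=0
L=0*4+3=3  i=0=0

3,0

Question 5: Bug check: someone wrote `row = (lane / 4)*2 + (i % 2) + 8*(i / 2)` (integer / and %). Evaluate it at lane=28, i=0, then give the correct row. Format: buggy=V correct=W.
`(lane / 4)*2 + (i % 2) + 8*(i / 2)`[28,0]=>14
28: grp=7,tig=0
[0] (0*2+0,7) = (0,7)
row: 14 vs 0

buggy=14 correct=0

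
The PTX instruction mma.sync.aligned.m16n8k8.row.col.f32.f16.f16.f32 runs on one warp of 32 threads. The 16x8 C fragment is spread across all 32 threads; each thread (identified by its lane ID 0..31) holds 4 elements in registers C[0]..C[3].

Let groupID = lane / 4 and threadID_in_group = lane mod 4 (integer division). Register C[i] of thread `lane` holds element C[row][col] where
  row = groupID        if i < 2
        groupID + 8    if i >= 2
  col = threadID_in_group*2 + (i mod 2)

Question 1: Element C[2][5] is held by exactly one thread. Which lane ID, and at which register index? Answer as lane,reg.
10,1

r=2→G=2,rhi=0  c=5→T=2,p=1
L=2*4+2=10  i=0*2+1=1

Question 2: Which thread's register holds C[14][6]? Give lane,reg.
27,2

r=14->g=6,rb=1  c=6->t=3,b0=0
L=6*4+3=27  i=1*2+0=2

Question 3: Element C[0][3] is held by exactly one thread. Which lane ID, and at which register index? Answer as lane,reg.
1,1

r=0->g=0,rb=0  c=3->t=1,b0=1
L=0*4+1=1  i=0*2+1=1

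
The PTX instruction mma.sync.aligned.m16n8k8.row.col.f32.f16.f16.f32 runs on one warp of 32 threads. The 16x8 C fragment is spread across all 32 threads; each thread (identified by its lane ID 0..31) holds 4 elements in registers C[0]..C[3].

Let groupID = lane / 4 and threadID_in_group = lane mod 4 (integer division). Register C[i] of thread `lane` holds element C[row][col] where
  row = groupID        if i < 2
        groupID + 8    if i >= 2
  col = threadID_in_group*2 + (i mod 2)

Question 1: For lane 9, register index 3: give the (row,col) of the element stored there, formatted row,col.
L=9->g=9>>2=2, t=9&3=1
[3]->row 2+8=10  col 1·2+1=3

10,3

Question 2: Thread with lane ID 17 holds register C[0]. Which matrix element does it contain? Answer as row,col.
4,2

17: G=4,T=1
[0] (4+0,1*2+0) = (4,2)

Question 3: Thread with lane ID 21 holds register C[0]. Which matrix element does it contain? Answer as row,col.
lane 21⇒21/4=5, 21 mod 4=1
i=0  r:5+0⇒5  c:2·1+0⇒2

5,2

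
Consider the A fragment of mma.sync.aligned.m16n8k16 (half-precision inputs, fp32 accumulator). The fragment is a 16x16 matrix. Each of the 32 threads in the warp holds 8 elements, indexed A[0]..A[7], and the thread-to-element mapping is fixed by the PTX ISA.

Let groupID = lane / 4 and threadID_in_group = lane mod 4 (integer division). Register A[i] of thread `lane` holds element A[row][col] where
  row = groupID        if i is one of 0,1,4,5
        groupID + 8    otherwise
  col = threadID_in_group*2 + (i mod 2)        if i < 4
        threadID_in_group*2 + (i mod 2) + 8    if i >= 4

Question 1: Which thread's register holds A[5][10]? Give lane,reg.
21,4

r: 5->gid=5,r8=0  c: 10->c8=1,tid=1,i&1=0
L=5*4+1=21  i=1*4+0*2+0=4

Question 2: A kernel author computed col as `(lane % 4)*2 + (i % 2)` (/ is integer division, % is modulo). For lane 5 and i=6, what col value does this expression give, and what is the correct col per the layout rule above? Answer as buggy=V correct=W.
`(lane % 4)*2 + (i % 2)`[5,6]⇒2
lane 5: gr=1 (5/4), th=1 (5%4)
i=6: r=1+8=9, c=1*2+0+8=10
col: 2 vs 10

buggy=2 correct=10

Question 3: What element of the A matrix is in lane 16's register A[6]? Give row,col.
12,8

L=16=>grp=16>>2=4, tig=16&3=0
[6]=>row 4+8=12  col 0·2+0+8=8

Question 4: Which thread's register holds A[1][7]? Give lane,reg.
7,1

r: 1->gid=1,r8=0  c: 7->c8=0,tid=3,i&1=1
L=1*4+3=7  i=0*4+0*2+1=1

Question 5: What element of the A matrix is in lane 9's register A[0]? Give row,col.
2,2

lane 9: gid=2 (9/4), tid=1 (9%4)
i=0: r=2+0=2, c=1*2+0+0=2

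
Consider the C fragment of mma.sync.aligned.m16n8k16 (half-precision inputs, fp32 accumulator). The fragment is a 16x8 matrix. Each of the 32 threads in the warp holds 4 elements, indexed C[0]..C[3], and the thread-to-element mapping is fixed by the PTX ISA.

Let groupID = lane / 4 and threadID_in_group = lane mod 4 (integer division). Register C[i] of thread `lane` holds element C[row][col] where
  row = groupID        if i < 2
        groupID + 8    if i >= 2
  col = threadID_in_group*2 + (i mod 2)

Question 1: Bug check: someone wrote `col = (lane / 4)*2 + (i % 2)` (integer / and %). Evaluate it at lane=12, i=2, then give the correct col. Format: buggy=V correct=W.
`(lane / 4)*2 + (i % 2)`[12,2]⇒6
lane 12⇒12/4=3, 12 mod 4=0
i=2  r:3+8⇒11  c:2·0+0⇒0
col: 6 vs 0

buggy=6 correct=0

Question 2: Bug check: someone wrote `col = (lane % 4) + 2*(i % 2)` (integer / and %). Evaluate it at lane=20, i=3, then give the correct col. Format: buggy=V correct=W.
`(lane % 4) + 2*(i % 2)`[20,3]->2
20: g=5,t=0
[3] (5+8,0*2+1) = (13,1)
col: 2 vs 1

buggy=2 correct=1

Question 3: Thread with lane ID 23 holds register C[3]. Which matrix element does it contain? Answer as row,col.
23: g=5,t=3
[3] (5+8,3*2+1) = (13,7)

13,7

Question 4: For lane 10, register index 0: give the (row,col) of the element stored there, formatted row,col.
2,4

lane 10->10/4=2, 10 mod 4=2
i=0  r:2+0->2  c:2·2+0->4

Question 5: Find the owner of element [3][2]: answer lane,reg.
r=3⇒gr=3,Rb=0  c=2⇒th=1,odd=0
L=3*4+1=13  i=0*2+0=0

13,0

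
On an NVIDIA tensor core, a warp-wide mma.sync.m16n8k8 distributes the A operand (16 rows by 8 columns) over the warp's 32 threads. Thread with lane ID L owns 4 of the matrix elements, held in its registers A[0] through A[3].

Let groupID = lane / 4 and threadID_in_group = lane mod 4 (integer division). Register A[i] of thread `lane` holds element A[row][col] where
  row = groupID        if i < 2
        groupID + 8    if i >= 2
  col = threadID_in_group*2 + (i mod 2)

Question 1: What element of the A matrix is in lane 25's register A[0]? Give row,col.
6,2

25: gr=6,th=1
[0] (6+0,1*2+0) = (6,2)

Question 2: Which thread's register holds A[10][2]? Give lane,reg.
9,2

r=10→G=2,rhi=1  c=2→T=1,p=0
L=2*4+1=9  i=1*2+0=2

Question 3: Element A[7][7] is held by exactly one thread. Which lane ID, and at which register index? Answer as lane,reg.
31,1

r=7→G=7,rhi=0  c=7→T=3,p=1
L=7*4+3=31  i=0*2+1=1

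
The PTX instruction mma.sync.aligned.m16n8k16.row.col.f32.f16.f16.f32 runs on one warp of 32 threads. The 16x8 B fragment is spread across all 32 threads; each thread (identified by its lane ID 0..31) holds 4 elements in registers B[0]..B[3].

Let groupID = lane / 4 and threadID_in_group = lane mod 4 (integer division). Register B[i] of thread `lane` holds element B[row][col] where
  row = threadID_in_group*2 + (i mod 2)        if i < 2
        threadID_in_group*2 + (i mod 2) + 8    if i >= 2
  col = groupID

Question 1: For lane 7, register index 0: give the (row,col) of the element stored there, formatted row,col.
7: g=1,t=3
[0] (3*2+0+0,1) = (6,1)

6,1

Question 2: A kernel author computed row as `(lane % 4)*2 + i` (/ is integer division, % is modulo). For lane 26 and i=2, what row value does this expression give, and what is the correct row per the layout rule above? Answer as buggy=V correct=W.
buggy=6 correct=12

`(lane % 4)*2 + i`[26,2]->6
26: g=6,t=2
[2] (2*2+0+8,6) = (12,6)
row: 6 vs 12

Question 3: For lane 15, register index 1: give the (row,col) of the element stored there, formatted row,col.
L=15->g=15>>2=3, t=15&3=3
[1]->row 3·2+1+0=7  col g=3

7,3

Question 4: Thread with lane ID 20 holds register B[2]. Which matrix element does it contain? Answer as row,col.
20: grp=5,tig=0
[2] (0*2+0+8,5) = (8,5)

8,5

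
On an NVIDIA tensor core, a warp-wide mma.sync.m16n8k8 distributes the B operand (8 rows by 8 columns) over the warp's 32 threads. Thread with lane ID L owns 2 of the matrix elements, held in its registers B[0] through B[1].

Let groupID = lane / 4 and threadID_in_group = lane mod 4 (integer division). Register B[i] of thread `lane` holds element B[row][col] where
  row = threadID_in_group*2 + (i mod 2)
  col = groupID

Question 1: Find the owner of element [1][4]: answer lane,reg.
c=4->g=4  r=1->t=0,b0=1
L=4*4+0=16  i=1=1

16,1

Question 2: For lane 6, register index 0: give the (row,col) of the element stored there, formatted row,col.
L=6=>grp=6>>2=1, tig=6&3=2
[0]=>row 2·2+0=4  col grp=1

4,1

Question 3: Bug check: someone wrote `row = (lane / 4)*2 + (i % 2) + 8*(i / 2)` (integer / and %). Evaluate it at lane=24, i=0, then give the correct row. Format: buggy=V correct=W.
`(lane / 4)*2 + (i % 2) + 8*(i / 2)`[24,0]->12
lane 24: gid=6 (24/4), tid=0 (24%4)
i=0: r=0*2+0=0, c=gid=6
row: 12 vs 0

buggy=12 correct=0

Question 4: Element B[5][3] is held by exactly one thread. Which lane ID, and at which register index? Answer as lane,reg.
c=3->g=3  r=5->t=2,b0=1
L=3*4+2=14  i=1=1

14,1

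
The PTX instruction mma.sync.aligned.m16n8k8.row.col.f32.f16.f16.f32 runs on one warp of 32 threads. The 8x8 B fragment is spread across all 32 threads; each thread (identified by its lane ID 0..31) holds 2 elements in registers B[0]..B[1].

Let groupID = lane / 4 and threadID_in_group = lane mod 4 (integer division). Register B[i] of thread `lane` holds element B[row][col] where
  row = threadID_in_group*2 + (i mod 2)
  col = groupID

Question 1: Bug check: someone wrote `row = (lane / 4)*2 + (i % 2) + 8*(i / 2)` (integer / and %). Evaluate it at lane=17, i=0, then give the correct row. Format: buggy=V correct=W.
buggy=8 correct=2

`(lane / 4)*2 + (i % 2) + 8*(i / 2)`[17,0]=>8
lane 17: grp=4 (17/4), tig=1 (17%4)
i=0: r=1*2+0=2, c=grp=4
row: 8 vs 2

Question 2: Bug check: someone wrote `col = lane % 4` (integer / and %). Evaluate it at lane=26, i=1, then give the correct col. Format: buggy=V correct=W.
buggy=2 correct=6

`lane % 4`[26,1]⇒2
L=26⇒gr=26>>2=6, th=26&3=2
[1]⇒row 2·2+1=5  col gr=6
col: 2 vs 6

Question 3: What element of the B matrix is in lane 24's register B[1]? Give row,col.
1,6

L=24=>grp=24>>2=6, tig=24&3=0
[1]=>row 0·2+1=1  col grp=6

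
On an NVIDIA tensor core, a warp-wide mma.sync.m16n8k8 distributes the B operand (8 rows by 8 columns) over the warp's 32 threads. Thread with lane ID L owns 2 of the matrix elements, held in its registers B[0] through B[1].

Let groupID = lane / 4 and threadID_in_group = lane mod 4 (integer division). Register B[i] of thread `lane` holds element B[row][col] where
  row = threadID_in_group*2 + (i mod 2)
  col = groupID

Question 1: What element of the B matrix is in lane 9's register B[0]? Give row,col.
2,2

lane 9: gid=2 (9/4), tid=1 (9%4)
i=0: r=1*2+0=2, c=gid=2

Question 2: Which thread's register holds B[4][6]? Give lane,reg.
c: 6->gid=6  r: 4->tid=2,i&1=0
L=6*4+2=26  i=0=0

26,0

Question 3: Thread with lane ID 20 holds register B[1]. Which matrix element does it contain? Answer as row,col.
1,5

L=20→G=20>>2=5, T=20&3=0
[1]→row 0·2+1=1  col G=5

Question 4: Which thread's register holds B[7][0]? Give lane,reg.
3,1

c=0⇒gr=0  r=7⇒th=3,odd=1
L=0*4+3=3  i=1=1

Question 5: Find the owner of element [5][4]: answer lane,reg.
c=4→G=4  r=5→T=2,p=1
L=4*4+2=18  i=1=1

18,1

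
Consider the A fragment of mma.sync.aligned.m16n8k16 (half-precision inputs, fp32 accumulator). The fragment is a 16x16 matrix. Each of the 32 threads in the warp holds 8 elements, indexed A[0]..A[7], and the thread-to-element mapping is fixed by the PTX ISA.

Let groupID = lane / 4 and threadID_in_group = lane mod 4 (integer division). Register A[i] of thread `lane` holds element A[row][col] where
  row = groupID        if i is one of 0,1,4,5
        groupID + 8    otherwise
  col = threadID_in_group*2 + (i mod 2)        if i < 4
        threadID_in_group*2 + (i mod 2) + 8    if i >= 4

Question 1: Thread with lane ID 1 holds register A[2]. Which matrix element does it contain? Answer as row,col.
8,2

1: gr=0,th=1
[2] (0+8,1*2+0+0) = (8,2)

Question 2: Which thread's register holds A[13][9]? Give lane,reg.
20,7

r:13=>grp=5,rB=1  c:9=>cB=1,tig=0,lo=1
L=5*4+0=20  i=1*4+1*2+1=7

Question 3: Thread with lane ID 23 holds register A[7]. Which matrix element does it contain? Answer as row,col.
13,15

lane 23=>23/4=5, 23 mod 4=3
i=7  r:5+8=>13  c:2·3+1+8=>15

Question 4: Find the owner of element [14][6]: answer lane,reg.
r:14=>grp=6,rB=1  c:6=>cB=0,tig=3,lo=0
L=6*4+3=27  i=0*4+1*2+0=2

27,2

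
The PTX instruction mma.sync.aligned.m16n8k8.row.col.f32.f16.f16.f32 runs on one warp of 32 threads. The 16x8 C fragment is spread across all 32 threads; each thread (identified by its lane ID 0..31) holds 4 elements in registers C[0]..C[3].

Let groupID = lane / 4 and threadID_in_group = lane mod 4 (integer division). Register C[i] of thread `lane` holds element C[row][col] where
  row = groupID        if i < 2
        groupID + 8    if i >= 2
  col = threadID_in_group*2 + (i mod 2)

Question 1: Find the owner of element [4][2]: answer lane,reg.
r:4=>grp=4,rB=0  c:2=>tig=1,lo=0
L=4*4+1=17  i=0*2+0=0

17,0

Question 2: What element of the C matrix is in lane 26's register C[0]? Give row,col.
26: G=6,T=2
[0] (6+0,2*2+0) = (6,4)

6,4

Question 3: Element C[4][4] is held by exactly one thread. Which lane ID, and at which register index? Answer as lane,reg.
r=4→G=4,rhi=0  c=4→T=2,p=0
L=4*4+2=18  i=0*2+0=0

18,0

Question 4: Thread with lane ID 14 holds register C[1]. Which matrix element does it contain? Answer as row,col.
lane 14→14/4=3, 14 mod 4=2
i=1  r:3+0→3  c:2·2+1→5

3,5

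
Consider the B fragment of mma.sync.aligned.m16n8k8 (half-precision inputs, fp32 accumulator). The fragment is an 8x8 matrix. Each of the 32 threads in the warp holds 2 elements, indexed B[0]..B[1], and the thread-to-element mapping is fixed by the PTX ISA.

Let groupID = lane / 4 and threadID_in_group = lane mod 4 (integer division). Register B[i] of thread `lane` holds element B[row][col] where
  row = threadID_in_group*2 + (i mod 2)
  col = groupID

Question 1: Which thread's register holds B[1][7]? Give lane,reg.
c=7→G=7  r=1→T=0,p=1
L=7*4+0=28  i=1=1

28,1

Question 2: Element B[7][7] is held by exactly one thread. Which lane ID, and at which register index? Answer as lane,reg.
31,1

c=7->g=7  r=7->t=3,b0=1
L=7*4+3=31  i=1=1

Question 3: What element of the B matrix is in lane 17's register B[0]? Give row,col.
2,4

lane 17: grp=4 (17/4), tig=1 (17%4)
i=0: r=1*2+0=2, c=grp=4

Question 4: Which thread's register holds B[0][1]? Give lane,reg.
4,0

c=1->g=1  r=0->t=0,b0=0
L=1*4+0=4  i=0=0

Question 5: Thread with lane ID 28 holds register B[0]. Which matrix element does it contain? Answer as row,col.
28: gid=7,tid=0
[0] (0*2+0,7) = (0,7)

0,7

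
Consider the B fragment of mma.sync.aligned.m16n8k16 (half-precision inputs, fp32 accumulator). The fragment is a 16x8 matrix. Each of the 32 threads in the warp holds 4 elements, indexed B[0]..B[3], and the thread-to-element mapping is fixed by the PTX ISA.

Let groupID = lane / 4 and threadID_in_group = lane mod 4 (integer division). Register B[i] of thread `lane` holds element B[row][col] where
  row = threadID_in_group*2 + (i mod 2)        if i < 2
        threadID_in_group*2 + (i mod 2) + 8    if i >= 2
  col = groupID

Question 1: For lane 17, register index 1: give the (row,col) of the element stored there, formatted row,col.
3,4

lane 17⇒17/4=4, 17 mod 4=1
i=1  r:2·1+1+0⇒3  c:4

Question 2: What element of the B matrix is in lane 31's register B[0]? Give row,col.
6,7

L=31->g=31>>2=7, t=31&3=3
[0]->row 3·2+0+0=6  col g=7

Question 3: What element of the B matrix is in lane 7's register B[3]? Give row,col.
7: gid=1,tid=3
[3] (3*2+1+8,1) = (15,1)

15,1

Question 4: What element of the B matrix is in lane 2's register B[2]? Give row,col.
lane 2: g=0 (2/4), t=2 (2%4)
i=2: r=2*2+0+8=12, c=g=0

12,0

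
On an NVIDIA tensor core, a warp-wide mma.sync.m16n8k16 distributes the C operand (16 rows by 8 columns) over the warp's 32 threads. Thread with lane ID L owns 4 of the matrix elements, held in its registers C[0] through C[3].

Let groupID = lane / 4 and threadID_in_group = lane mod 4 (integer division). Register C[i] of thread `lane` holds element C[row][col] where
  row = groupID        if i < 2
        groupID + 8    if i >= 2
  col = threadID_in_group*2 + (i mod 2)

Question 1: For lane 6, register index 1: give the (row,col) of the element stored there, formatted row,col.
L=6=>grp=6>>2=1, tig=6&3=2
[1]=>row 1+0=1  col 2·2+1=5

1,5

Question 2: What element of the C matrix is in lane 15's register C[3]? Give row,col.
11,7

lane 15->15/4=3, 15 mod 4=3
i=3  r:3+8->11  c:2·3+1->7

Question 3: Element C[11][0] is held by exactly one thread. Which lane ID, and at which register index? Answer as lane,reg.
12,2

r:11=>grp=3,rB=1  c:0=>tig=0,lo=0
L=3*4+0=12  i=1*2+0=2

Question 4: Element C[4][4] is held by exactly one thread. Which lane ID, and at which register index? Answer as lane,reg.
r:4=>grp=4,rB=0  c:4=>tig=2,lo=0
L=4*4+2=18  i=0*2+0=0

18,0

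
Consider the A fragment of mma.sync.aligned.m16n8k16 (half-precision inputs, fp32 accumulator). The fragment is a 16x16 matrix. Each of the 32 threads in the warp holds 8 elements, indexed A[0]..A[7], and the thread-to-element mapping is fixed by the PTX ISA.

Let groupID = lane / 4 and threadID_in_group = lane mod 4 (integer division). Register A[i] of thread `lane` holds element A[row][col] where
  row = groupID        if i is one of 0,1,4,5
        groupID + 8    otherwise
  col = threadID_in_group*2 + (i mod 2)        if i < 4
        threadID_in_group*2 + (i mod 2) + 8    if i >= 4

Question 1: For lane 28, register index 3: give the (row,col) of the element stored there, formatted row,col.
15,1

L=28⇒gr=28>>2=7, th=28&3=0
[3]⇒row 7+8=15  col 0·2+1+0=1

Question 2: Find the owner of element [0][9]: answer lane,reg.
0,5

r=0⇒gr=0,Rb=0  c=9⇒Cb=1,th=0,odd=1
L=0*4+0=0  i=1*4+0*2+1=5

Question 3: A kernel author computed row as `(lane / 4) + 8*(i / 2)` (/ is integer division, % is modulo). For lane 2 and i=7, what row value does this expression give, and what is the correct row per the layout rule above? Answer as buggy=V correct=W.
`(lane / 4) + 8*(i / 2)`[2,7]->24
2: gid=0,tid=2
[7] (0+8,2*2+1+8) = (8,13)
row: 24 vs 8

buggy=24 correct=8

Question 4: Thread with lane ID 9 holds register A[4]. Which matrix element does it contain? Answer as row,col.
9: g=2,t=1
[4] (2+0,1*2+0+8) = (2,10)

2,10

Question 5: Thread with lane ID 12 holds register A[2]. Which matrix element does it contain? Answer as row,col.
L=12→G=12>>2=3, T=12&3=0
[2]→row 3+8=11  col 0·2+0+0=0

11,0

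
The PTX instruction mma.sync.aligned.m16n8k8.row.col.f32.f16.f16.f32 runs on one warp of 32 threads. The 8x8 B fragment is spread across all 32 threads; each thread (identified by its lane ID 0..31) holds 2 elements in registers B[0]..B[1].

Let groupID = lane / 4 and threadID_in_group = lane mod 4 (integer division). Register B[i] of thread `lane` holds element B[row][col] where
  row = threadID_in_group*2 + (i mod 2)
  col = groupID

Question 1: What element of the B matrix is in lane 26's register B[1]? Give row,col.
5,6

26: gr=6,th=2
[1] (2*2+1,6) = (5,6)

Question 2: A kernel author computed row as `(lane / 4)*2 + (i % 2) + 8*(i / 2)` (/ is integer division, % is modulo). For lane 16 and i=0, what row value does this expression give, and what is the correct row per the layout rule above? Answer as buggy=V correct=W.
buggy=8 correct=0

`(lane / 4)*2 + (i % 2) + 8*(i / 2)`[16,0]→8
lane 16→16/4=4, 16 mod 4=0
i=0  r:2·0+0→0  c:4
row: 8 vs 0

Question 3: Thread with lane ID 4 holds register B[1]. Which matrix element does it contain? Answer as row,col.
1,1

L=4=>grp=4>>2=1, tig=4&3=0
[1]=>row 0·2+1=1  col grp=1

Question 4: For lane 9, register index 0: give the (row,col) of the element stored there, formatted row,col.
9: gr=2,th=1
[0] (1*2+0,2) = (2,2)

2,2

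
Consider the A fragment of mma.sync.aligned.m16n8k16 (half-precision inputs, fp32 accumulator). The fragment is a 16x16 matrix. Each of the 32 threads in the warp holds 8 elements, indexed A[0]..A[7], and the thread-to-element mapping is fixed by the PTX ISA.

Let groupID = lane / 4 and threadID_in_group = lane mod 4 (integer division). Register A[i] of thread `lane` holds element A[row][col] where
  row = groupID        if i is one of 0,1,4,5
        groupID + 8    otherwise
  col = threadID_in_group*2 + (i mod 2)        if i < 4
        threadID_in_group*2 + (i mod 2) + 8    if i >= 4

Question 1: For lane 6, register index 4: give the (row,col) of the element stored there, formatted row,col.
lane 6: grp=1 (6/4), tig=2 (6%4)
i=4: r=1+0=1, c=2*2+0+8=12

1,12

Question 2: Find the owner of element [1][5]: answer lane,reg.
r: 1->gid=1,r8=0  c: 5->c8=0,tid=2,i&1=1
L=1*4+2=6  i=0*4+0*2+1=1

6,1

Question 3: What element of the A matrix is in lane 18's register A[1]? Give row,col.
18: gr=4,th=2
[1] (4+0,2*2+1+0) = (4,5)

4,5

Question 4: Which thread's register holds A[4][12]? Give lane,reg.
r=4⇒gr=4,Rb=0  c=12⇒Cb=1,th=2,odd=0
L=4*4+2=18  i=1*4+0*2+0=4

18,4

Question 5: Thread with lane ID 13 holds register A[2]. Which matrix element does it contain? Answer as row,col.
11,2

13: G=3,T=1
[2] (3+8,1*2+0+0) = (11,2)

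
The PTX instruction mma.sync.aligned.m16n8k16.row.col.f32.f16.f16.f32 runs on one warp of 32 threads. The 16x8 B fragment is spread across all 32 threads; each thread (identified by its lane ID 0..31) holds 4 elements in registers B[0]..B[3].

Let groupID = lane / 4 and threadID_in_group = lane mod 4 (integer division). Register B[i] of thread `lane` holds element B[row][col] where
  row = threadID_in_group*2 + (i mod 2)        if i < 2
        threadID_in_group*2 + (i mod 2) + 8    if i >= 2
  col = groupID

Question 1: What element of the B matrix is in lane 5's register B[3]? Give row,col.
lane 5: g=1 (5/4), t=1 (5%4)
i=3: r=1*2+1+8=11, c=g=1

11,1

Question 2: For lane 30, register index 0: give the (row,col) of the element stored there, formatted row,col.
4,7

L=30→G=30>>2=7, T=30&3=2
[0]→row 2·2+0+0=4  col G=7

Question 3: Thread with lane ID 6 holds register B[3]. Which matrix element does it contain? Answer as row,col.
lane 6: gr=1 (6/4), th=2 (6%4)
i=3: r=2*2+1+8=13, c=gr=1

13,1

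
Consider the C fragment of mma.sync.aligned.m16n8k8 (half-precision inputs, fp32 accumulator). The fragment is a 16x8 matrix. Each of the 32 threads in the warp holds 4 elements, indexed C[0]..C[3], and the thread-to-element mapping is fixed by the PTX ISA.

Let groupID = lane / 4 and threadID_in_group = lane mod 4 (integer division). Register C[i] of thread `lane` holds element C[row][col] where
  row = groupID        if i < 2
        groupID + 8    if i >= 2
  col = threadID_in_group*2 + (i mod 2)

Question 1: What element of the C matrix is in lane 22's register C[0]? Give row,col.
5,4

lane 22: gid=5 (22/4), tid=2 (22%4)
i=0: r=5+0=5, c=2*2+0=4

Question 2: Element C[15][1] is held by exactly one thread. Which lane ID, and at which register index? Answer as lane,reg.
28,3

r:15=>grp=7,rB=1  c:1=>tig=0,lo=1
L=7*4+0=28  i=1*2+1=3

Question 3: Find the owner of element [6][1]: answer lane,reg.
24,1

r=6⇒gr=6,Rb=0  c=1⇒th=0,odd=1
L=6*4+0=24  i=0*2+1=1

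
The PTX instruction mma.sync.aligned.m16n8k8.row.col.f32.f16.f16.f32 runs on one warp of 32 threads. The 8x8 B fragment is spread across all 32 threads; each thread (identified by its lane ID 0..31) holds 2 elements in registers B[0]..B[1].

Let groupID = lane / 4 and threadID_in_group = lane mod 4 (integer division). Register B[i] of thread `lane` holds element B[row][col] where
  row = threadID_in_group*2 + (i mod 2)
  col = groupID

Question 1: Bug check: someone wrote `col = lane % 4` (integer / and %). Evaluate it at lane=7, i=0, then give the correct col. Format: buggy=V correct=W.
`lane % 4`[7,0]=>3
lane 7=>7/4=1, 7 mod 4=3
i=0  r:2·3+0=>6  c:1
col: 3 vs 1

buggy=3 correct=1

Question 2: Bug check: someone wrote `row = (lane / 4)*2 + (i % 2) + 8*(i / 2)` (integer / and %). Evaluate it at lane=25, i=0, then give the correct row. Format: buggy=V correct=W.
`(lane / 4)*2 + (i % 2) + 8*(i / 2)`[25,0]→12
L=25→G=25>>2=6, T=25&3=1
[0]→row 1·2+0=2  col G=6
row: 12 vs 2

buggy=12 correct=2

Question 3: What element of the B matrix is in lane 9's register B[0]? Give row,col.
2,2

lane 9⇒9/4=2, 9 mod 4=1
i=0  r:2·1+0⇒2  c:2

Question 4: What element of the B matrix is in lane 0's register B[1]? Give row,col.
1,0

lane 0=>0/4=0, 0 mod 4=0
i=1  r:2·0+1=>1  c:0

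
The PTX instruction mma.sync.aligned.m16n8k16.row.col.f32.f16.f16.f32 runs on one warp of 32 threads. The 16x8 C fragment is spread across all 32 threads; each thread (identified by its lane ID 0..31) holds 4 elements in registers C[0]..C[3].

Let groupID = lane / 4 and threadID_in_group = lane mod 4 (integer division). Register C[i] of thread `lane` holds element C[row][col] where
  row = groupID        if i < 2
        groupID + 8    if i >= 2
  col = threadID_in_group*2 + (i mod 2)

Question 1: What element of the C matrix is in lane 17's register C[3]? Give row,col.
17: gid=4,tid=1
[3] (4+8,1*2+1) = (12,3)

12,3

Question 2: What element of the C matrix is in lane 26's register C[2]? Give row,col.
lane 26: g=6 (26/4), t=2 (26%4)
i=2: r=6+8=14, c=2*2+0=4

14,4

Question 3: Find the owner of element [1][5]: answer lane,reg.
r:1=>grp=1,rB=0  c:5=>tig=2,lo=1
L=1*4+2=6  i=0*2+1=1

6,1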